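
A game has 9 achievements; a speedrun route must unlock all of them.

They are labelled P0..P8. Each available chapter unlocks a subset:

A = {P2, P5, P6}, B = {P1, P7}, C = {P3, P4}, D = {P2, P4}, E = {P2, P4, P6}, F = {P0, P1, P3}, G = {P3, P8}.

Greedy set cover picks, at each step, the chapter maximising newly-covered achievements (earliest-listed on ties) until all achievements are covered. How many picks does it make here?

5

Greedy: pick A (covers 3 new) → pick F (covers 3 new) → pick B (covers 1 new) → pick C (covers 1 new) → pick G (covers 1 new). Total picks: 5.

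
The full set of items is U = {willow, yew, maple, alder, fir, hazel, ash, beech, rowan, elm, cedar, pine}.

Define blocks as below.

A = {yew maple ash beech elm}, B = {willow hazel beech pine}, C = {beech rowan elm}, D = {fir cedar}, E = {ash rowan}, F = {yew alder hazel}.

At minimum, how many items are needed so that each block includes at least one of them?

4

H = {alder, fir, beech, rowan} meets every block (each contains at least one member of H), and |H| = 4.
No choice of 3 items meets every block, so 4 is the minimum.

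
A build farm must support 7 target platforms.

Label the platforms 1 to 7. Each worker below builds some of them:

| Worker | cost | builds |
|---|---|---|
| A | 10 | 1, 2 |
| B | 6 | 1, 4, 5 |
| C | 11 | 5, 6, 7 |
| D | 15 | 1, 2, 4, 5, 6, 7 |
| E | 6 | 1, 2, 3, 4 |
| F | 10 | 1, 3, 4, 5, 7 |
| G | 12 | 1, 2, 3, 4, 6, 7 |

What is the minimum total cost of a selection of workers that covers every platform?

C, E together cover every platform (C ∪ E = {1, 2, 3, 4, 5, 6, 7}); total cost 11 + 6 = 17.
No covering selection has total cost below 17.

17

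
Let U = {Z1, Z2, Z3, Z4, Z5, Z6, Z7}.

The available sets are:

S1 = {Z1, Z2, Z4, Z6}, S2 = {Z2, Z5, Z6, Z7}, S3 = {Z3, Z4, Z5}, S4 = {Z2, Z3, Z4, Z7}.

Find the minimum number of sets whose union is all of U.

Take {S1, S3, S4}. Their union is {Z1, Z2, Z3, Z4, Z5, Z6, Z7}, which is all 7 elements.
Only S1 contains Z1, so S1 is forced; the remaining 3 elements need at least 2 more sets (each remaining set adds at most 2) — so at least 3 sets are needed, and 3 is optimal.

3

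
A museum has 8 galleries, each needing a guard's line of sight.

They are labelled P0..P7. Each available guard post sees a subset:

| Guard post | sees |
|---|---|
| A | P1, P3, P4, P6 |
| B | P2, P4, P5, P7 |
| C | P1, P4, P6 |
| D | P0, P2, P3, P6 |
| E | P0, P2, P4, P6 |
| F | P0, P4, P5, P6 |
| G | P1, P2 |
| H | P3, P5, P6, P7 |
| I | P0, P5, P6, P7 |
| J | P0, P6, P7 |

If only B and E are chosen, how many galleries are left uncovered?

2

Union of B, E = {P0, P2, P4, P5, P6, P7}.
Not covered: P1, P3 — 2 galleries.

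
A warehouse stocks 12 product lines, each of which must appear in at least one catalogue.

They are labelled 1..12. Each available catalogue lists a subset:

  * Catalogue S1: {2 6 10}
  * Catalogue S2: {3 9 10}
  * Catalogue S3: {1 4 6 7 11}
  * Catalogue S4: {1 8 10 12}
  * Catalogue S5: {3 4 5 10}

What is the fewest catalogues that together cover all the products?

5

S1 and S2 and S3 and S4 and S5 together: S1 ∪ S2 ∪ S3 ∪ S4 ∪ S5 = {1, 2, 3, 4, 5, 6, 7, 8, 9, 10, 11, 12} — every product is covered.
No 4 of the 5 catalogues cover everything (all 5 combinations miss at least one product), so 5 is optimal.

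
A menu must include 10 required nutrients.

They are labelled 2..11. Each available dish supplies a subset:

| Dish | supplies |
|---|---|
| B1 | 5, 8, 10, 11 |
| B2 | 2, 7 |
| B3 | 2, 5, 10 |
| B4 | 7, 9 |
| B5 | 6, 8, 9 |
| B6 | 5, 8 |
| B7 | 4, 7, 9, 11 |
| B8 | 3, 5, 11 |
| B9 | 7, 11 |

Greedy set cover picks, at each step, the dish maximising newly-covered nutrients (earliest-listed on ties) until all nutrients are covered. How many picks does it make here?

5

Greedy: pick B1 (covers 4 new) → pick B7 (covers 3 new) → pick B2 (covers 1 new) → pick B5 (covers 1 new) → pick B8 (covers 1 new). Total picks: 5.
(The true minimum cover uses only 4 dishes, so greedy is not optimal here.)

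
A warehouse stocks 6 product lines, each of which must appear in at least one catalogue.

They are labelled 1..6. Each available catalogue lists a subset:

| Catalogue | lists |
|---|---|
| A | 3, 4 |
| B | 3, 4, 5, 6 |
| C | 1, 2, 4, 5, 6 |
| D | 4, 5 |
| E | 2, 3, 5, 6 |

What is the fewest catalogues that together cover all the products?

2

B and C together: B ∪ C = {1, 2, 3, 4, 5, 6} — every product is covered.
No single catalogue has all 6 products (the largest, C, has 5), so 2 is optimal.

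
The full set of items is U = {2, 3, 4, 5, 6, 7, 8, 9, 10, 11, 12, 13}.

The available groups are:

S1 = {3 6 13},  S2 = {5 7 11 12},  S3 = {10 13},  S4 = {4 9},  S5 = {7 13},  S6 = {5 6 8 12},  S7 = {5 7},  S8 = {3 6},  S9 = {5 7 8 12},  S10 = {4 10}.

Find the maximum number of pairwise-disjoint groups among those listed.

4

S3, S4, S7, S8 are pairwise disjoint (S3={10,13}; S4={4,9}; S7={5,7}; S8={3,6}).
Every remaining group overlaps one of these, and no 5 of the listed groups are pairwise disjoint, so 4 is the maximum.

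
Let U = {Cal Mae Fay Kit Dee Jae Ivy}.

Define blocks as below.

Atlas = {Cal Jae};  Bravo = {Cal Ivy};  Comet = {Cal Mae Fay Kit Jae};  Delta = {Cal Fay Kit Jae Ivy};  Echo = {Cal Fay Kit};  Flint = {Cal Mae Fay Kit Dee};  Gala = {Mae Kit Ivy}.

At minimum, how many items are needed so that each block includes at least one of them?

2

Take H = {Cal, Mae}. Each listed block contains at least one of these, so H is a hitting set of size 2.
The blocks Atlas, Gala are pairwise disjoint, so any hitting set needs a separate item for each — at least 2. Hence 2 is optimal.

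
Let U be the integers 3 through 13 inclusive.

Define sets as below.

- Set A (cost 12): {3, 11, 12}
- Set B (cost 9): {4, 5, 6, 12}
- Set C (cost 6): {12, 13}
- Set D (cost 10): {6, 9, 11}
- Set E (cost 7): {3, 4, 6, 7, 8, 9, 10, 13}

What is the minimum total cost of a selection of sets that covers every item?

B, D, E together cover every item (B ∪ D ∪ E = {3, 4, 5, 6, 7, 8, 9, 10, 11, 12, 13}); total cost 9 + 10 + 7 = 26.
No covering selection has total cost below 26.

26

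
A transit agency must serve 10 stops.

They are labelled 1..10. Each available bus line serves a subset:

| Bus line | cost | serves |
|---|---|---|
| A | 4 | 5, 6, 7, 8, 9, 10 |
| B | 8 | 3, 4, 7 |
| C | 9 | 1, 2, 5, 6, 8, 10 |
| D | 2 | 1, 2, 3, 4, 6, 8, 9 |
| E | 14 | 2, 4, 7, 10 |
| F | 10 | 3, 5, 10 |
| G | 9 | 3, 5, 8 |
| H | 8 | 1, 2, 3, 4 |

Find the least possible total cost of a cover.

A, D together cover every stop (A ∪ D = {1, 2, 3, 4, 5, 6, 7, 8, 9, 10}); total cost 4 + 2 = 6.
No covering selection has total cost below 6.

6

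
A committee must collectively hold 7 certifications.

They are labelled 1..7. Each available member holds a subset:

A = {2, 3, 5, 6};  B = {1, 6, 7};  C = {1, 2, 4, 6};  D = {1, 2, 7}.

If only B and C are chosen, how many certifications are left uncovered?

2

Union of B, C = {1, 2, 4, 6, 7}.
Not covered: 3, 5 — 2 certifications.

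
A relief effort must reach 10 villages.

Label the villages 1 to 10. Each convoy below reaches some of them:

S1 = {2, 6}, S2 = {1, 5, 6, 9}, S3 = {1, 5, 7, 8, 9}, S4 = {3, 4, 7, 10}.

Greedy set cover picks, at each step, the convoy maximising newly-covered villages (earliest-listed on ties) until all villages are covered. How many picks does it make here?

Greedy: pick S3 (covers 5 new) → pick S4 (covers 3 new) → pick S1 (covers 2 new). Total picks: 3.

3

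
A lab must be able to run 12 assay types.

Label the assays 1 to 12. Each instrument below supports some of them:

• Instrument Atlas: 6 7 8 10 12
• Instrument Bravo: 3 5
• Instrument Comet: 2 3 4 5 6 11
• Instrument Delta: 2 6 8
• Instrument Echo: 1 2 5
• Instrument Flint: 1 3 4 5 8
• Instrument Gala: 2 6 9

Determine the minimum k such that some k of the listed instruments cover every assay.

Take {Atlas, Comet, Echo, Gala}. Their union is {1, 2, 3, 4, 5, 6, 7, 8, 9, 10, 11, 12}, which is all 12 assays.
No 3 of the 7 instruments cover everything (all 35 combinations miss at least one assay), so 4 is optimal.

4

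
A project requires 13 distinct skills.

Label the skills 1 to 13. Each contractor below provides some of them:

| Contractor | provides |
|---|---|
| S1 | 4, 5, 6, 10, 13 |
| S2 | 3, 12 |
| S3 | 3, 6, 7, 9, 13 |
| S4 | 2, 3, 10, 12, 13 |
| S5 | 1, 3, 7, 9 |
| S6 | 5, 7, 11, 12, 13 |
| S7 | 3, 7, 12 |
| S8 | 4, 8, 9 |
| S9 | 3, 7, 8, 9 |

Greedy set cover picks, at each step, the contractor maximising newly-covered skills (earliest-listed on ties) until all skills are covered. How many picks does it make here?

Greedy: pick S1 (covers 5 new) → pick S5 (covers 4 new) → pick S4 (covers 2 new) → pick S6 (covers 1 new) → pick S8 (covers 1 new). Total picks: 5.

5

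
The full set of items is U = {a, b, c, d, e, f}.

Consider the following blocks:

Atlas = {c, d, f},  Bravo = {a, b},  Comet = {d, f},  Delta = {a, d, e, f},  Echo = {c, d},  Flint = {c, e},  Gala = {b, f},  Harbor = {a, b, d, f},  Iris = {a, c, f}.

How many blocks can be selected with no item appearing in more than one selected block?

Bravo, Comet, Flint are pairwise disjoint (Bravo={a,b}; Comet={d,f}; Flint={c,e}).
Every remaining block overlaps one of these, and no 4 of the listed blocks are pairwise disjoint, so 3 is the maximum.

3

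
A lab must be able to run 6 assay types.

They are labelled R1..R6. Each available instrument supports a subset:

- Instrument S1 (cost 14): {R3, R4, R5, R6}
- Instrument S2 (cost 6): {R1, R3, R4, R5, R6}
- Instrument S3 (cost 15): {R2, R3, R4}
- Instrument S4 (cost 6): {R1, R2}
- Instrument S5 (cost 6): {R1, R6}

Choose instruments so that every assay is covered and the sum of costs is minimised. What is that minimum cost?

S2, S4 together cover every assay (S2 ∪ S4 = {R1, R2, R3, R4, R5, R6}); total cost 6 + 6 = 12.
No covering selection has total cost below 12.

12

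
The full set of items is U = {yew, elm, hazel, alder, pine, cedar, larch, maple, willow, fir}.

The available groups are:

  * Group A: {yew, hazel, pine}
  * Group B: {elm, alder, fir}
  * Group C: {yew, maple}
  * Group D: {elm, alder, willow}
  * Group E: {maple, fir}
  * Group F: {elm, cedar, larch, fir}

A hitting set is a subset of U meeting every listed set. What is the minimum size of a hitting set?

The 3 items {yew, alder, fir} hit every group.
The groups A, D, E are pairwise disjoint, so any hitting set needs a separate item for each — at least 3. Hence 3 is optimal.

3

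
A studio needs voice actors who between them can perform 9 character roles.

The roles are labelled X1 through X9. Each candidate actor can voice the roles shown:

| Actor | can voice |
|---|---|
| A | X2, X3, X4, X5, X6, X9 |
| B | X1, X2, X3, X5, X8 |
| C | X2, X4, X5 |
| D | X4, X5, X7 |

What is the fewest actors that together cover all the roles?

Take {A, B, D}. Their union is {X1, X2, X3, X4, X5, X6, X7, X8, X9}, which is all 9 roles.
Only B contains X1, so B is forced; the remaining 4 roles need at least 2 more actors (each remaining actor adds at most 3) — so at least 3 actors are needed, and 3 is optimal.

3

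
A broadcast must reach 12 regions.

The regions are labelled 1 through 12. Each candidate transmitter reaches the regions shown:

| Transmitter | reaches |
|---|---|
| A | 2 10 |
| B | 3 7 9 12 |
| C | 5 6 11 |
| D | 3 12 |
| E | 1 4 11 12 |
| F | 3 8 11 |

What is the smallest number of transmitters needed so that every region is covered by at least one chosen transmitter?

5

A and B and C and E and F together: A ∪ B ∪ C ∪ E ∪ F = {1, 2, 3, 4, 5, 6, 7, 8, 9, 10, 11, 12} — every region is covered.
No 4 of the 6 transmitters cover everything (all 15 combinations miss at least one region), so 5 is optimal.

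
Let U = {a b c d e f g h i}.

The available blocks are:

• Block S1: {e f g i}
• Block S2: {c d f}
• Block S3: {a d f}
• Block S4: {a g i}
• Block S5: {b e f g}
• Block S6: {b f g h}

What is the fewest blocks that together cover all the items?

S1 and S2 and S3 and S6 together: S1 ∪ S2 ∪ S3 ∪ S6 = {a, b, c, d, e, f, g, h, i} — every item is covered.
Only S6 contains h, so S6 is forced; the remaining 5 items need at least 3 more blocks (each remaining block adds at most 2) — so at least 4 blocks are needed, and 4 is optimal.

4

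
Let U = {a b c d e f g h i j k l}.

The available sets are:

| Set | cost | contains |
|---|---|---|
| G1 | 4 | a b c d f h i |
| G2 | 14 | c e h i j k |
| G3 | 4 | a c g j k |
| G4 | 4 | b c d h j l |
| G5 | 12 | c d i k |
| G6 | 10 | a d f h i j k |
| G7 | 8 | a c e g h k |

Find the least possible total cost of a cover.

16

G1, G4, G7 together cover every point (G1 ∪ G4 ∪ G7 = {a, b, c, d, e, f, g, h, i, j, k, l}); total cost 4 + 4 + 8 = 16.
The greedy pick G1, G3, G4, G7 costs 20; no covering selection beats 16.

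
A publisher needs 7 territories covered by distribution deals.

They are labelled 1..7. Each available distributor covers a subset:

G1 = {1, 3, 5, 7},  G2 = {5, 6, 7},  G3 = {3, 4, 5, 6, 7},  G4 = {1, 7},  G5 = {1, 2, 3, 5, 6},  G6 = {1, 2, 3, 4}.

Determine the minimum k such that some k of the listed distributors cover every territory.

2

G3 and G6 together: G3 ∪ G6 = {1, 2, 3, 4, 5, 6, 7} — every territory is covered.
No single distributor has all 7 territories (the largest, G3, has 5), so 2 is optimal.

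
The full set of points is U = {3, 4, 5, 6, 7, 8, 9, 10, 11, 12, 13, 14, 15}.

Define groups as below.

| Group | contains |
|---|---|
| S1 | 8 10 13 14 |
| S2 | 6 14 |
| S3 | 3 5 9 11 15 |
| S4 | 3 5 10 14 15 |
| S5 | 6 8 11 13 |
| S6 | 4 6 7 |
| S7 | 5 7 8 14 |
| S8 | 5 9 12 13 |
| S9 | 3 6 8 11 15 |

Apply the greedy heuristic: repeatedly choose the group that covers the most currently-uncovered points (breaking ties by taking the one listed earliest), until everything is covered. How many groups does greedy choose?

4

Greedy: pick S3 (covers 5 new) → pick S1 (covers 4 new) → pick S6 (covers 3 new) → pick S8 (covers 1 new). Total picks: 4.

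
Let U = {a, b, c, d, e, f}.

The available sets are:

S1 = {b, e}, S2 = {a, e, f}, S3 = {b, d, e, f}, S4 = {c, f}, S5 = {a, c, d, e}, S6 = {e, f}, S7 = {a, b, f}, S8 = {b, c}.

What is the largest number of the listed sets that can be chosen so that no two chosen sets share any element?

S6, S8 are pairwise disjoint (S6={e,f}; S8={b,c}).
Every remaining set overlaps one of these, and no 3 of the listed sets are pairwise disjoint, so 2 is the maximum.

2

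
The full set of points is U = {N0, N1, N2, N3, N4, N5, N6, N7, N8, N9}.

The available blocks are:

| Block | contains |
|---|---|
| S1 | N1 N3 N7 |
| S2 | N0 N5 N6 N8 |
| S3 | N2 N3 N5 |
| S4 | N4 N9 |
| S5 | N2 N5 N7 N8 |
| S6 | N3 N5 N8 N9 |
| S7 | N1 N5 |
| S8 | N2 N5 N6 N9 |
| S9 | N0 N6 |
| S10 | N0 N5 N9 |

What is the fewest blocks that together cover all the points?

S1, S2, S4, and S5 cover everything between them: the union {N0, N1, N2, N3, N4, N5, N6, N7, N8, N9} is all of U.
No 3 of the 10 blocks cover everything (all 120 combinations miss at least one point), so 4 is optimal.

4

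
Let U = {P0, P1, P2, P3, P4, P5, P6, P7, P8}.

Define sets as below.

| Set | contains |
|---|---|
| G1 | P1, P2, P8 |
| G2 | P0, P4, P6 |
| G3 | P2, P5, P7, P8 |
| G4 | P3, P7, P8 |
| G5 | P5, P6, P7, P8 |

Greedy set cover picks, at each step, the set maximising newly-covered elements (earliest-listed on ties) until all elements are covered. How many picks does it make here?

Greedy: pick G3 (covers 4 new) → pick G2 (covers 3 new) → pick G1 (covers 1 new) → pick G4 (covers 1 new). Total picks: 4.

4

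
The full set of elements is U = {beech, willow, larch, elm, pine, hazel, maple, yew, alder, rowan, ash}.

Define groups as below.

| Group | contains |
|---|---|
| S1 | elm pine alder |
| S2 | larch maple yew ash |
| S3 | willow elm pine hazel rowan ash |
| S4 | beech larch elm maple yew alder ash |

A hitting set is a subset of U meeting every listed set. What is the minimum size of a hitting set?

2

Take H = {larch, elm}. Each listed group contains at least one of these, so H is a hitting set of size 2.
The groups S1, S2 are pairwise disjoint, so any hitting set needs a separate element for each — at least 2. Hence 2 is optimal.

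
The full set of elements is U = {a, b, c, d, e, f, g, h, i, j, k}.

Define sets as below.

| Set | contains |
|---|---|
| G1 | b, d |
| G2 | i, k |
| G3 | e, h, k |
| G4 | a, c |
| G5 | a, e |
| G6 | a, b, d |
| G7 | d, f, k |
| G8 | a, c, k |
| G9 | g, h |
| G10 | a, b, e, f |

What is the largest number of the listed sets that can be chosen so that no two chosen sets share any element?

G1, G2, G4, G9 are pairwise disjoint (G1={b,d}; G2={i,k}; G4={a,c}; G9={g,h}).
Every remaining set overlaps one of these, and no 5 of the listed sets are pairwise disjoint, so 4 is the maximum.

4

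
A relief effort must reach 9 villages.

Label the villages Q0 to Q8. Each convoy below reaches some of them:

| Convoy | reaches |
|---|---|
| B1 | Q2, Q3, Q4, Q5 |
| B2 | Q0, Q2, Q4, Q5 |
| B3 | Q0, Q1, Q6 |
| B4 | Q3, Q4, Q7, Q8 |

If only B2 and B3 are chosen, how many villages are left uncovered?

Union of B2, B3 = {Q0, Q1, Q2, Q4, Q5, Q6}.
Not covered: Q3, Q7, Q8 — 3 villages.

3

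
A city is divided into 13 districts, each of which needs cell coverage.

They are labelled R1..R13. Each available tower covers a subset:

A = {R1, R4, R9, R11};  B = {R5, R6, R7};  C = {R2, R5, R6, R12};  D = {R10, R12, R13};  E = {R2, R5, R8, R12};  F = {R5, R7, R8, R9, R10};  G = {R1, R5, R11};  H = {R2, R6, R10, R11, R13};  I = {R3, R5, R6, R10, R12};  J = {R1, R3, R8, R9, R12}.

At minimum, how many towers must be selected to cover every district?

Take {A, B, H, J}. Their union is {R1, R2, R3, R4, R5, R6, R7, R8, R9, R10, R11, R12, R13}, which is all 13 districts.
No 3 of the 10 towers cover everything (all 120 combinations miss at least one district), so 4 is optimal.

4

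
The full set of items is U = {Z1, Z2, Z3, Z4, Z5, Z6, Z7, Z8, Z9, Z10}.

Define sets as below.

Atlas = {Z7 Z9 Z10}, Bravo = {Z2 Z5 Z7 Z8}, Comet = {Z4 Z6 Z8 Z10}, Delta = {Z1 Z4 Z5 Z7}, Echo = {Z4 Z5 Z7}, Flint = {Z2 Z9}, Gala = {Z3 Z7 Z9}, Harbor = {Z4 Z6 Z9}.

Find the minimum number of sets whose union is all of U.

Comet, Delta, Flint, and Gala cover everything between them: the union {Z1, Z2, Z3, Z4, Z5, Z6, Z7, Z8, Z9, Z10} is all of U.
No 3 of the 8 sets cover everything (all 56 combinations miss at least one item), so 4 is optimal.

4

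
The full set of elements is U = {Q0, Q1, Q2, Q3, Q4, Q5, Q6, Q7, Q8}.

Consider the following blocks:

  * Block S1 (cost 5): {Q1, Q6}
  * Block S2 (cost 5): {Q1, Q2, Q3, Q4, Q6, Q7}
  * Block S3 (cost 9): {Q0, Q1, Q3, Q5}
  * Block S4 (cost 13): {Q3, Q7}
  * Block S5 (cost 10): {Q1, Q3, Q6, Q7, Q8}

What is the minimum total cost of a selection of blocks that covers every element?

24

S2, S3, S5 together cover every element (S2 ∪ S3 ∪ S5 = {Q0, Q1, Q2, Q3, Q4, Q5, Q6, Q7, Q8}); total cost 5 + 9 + 10 = 24.
No covering selection has total cost below 24.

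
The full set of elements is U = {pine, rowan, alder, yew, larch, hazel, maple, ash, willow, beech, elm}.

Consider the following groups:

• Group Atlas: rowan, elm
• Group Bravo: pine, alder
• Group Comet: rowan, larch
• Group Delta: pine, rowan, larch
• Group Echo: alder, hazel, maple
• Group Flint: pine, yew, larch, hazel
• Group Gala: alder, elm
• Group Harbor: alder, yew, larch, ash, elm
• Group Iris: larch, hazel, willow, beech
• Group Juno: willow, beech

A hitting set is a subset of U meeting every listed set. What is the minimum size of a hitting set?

Take H = {pine, rowan, alder, beech}. Each listed group contains at least one of these, so H is a hitting set of size 4.
No choice of 3 elements meets every group, so 4 is the minimum.

4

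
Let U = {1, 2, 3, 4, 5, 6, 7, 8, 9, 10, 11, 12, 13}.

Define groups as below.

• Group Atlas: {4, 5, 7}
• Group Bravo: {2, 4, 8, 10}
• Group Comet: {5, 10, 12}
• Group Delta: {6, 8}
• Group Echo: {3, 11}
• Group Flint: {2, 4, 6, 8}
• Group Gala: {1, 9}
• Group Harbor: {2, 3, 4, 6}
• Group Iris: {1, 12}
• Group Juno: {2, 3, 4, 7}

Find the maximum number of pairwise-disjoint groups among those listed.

4

Comet, Delta, Gala, Juno are pairwise disjoint (Comet={5,10,12}; Delta={6,8}; Gala={1,9}; Juno={2,3,4,7}).
Every remaining group overlaps one of these, and no 5 of the listed groups are pairwise disjoint, so 4 is the maximum.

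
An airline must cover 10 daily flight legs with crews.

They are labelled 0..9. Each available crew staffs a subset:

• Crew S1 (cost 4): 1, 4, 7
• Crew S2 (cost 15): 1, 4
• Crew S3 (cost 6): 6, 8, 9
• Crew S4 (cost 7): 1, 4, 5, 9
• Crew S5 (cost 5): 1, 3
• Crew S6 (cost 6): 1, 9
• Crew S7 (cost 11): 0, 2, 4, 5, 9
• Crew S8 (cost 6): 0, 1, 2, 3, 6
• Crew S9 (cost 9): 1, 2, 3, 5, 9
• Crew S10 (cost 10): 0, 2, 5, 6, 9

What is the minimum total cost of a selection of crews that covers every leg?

23

S1, S3, S4, S8 together cover every leg (S1 ∪ S3 ∪ S4 ∪ S8 = {0, 1, 2, 3, 4, 5, 6, 7, 8, 9}); total cost 4 + 6 + 7 + 6 = 23.
No covering selection has total cost below 23.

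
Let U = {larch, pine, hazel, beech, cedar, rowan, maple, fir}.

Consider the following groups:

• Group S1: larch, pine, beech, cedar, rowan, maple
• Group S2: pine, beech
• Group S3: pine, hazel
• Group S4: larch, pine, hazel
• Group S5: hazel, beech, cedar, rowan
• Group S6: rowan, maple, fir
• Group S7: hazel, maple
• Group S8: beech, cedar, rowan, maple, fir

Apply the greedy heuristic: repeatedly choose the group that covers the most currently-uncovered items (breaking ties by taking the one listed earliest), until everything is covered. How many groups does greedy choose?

3

Greedy: pick S1 (covers 6 new) → pick S3 (covers 1 new) → pick S6 (covers 1 new). Total picks: 3.
(The true minimum cover uses only 2 groups, so greedy is not optimal here.)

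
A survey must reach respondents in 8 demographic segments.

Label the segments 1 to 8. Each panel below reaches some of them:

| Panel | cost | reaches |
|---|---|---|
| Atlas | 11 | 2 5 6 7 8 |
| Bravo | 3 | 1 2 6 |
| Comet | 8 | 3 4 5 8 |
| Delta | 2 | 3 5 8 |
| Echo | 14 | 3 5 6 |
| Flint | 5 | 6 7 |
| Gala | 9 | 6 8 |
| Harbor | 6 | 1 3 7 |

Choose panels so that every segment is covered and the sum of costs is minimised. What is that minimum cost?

16

Bravo, Comet, Flint together cover every segment (Bravo ∪ Comet ∪ Flint = {1, 2, 3, 4, 5, 6, 7, 8}); total cost 3 + 8 + 5 = 16.
The greedy pick Delta, Bravo, Flint, Comet costs 18; no covering selection beats 16.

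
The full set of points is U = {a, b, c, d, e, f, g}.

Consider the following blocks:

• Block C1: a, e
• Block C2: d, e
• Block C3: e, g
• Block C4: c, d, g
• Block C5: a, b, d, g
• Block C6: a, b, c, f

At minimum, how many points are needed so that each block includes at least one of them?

The 3 points {a, c, e} hit every block.
No choice of 2 points meets every block, so 3 is the minimum.

3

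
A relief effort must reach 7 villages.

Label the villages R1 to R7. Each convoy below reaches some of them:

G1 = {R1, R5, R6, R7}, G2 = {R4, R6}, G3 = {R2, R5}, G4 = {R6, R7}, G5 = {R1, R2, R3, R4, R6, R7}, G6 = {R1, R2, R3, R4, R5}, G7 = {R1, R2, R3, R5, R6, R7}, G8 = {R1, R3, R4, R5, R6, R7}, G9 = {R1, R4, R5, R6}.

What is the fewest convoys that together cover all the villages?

2

Take {G1, G5}. Their union is {R1, R2, R3, R4, R5, R6, R7}, which is all 7 villages.
No single convoy has all 7 villages (the largest, G5, has 6), so 2 is optimal.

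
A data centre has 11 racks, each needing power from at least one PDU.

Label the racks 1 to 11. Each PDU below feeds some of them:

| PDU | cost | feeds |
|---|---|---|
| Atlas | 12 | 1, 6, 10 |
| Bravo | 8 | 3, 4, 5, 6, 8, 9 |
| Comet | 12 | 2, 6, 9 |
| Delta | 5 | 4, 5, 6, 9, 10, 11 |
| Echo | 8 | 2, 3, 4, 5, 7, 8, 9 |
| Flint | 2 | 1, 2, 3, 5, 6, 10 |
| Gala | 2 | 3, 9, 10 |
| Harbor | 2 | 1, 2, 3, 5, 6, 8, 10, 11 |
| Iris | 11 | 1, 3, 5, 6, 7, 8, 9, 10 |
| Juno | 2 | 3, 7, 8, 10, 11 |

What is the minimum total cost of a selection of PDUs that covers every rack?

9

Delta, Flint, Juno together cover every rack (Delta ∪ Flint ∪ Juno = {1, 2, 3, 4, 5, 6, 7, 8, 9, 10, 11}); total cost 5 + 2 + 2 = 9.
The greedy pick Harbor, Gala, Juno, Delta costs 11; no covering selection beats 9.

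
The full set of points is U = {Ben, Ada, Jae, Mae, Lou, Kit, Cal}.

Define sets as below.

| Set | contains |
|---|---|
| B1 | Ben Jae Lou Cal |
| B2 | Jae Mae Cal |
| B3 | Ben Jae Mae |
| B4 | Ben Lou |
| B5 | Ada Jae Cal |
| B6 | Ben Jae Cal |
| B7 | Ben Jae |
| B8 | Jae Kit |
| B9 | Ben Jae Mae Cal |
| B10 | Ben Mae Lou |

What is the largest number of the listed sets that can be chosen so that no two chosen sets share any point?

2

B2, B4 are pairwise disjoint (B2={Jae,Mae,Cal}; B4={Ben,Lou}).
Every remaining set overlaps one of these, and no 3 of the listed sets are pairwise disjoint, so 2 is the maximum.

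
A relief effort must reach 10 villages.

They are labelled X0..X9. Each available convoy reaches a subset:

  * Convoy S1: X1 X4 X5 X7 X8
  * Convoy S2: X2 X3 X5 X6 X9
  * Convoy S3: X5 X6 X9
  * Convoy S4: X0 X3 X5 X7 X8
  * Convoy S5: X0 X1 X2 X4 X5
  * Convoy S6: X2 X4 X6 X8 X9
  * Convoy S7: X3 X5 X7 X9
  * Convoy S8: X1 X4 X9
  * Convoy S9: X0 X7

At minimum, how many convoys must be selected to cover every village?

S2 and S4 and S5 together: S2 ∪ S4 ∪ S5 = {X0, X1, X2, X3, X4, X5, X6, X7, X8, X9} — every village is covered.
No 2 of the 9 convoys cover everything (all 36 combinations miss at least one village), so 3 is optimal.

3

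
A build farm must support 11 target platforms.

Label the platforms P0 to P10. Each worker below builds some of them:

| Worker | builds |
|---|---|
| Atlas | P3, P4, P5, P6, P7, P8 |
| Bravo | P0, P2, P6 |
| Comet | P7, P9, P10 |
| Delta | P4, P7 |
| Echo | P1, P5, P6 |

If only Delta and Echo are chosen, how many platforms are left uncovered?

Union of Delta, Echo = {P1, P4, P5, P6, P7}.
Not covered: P0, P2, P3, P8, P9, P10 — 6 platforms.

6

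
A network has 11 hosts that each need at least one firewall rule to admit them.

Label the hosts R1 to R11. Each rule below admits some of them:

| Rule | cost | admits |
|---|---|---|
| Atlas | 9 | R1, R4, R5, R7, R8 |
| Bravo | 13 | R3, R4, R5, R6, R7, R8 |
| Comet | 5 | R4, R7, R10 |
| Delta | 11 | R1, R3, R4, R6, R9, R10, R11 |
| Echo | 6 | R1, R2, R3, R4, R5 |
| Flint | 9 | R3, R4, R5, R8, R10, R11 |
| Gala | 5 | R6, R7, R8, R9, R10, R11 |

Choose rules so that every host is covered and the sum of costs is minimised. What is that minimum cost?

Echo, Gala together cover every host (Echo ∪ Gala = {R1, R2, R3, R4, R5, R6, R7, R8, R9, R10, R11}); total cost 6 + 5 = 11.
No covering selection has total cost below 11.

11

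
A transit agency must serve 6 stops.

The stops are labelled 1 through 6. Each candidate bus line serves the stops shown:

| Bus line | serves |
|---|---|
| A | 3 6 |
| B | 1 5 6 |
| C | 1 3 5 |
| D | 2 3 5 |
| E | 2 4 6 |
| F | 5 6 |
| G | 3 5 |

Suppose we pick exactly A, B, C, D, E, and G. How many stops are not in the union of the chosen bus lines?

0

Union of A, B, C, D, E, G = {1, 2, 3, 4, 5, 6} — that's every stop, so 0 are uncovered.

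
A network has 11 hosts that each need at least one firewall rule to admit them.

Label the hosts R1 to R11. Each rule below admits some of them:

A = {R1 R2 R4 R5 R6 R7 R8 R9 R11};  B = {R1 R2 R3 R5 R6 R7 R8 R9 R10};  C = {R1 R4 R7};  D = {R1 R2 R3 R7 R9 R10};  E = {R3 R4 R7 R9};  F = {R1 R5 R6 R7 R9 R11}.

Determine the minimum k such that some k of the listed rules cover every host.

2

A and D together: A ∪ D = {R1, R2, R3, R4, R5, R6, R7, R8, R9, R10, R11} — every host is covered.
No single rule has all 11 hosts (the largest, A, has 9), so 2 is optimal.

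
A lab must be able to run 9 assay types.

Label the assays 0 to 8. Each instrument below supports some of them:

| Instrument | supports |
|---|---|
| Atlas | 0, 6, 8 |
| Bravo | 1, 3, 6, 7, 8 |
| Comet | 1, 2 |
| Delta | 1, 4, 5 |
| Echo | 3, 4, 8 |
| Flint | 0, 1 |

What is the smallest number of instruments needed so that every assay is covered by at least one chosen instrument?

4

Atlas and Bravo and Comet and Delta together: Atlas ∪ Bravo ∪ Comet ∪ Delta = {0, 1, 2, 3, 4, 5, 6, 7, 8} — every assay is covered.
No 3 of the 6 instruments cover everything (all 20 combinations miss at least one assay), so 4 is optimal.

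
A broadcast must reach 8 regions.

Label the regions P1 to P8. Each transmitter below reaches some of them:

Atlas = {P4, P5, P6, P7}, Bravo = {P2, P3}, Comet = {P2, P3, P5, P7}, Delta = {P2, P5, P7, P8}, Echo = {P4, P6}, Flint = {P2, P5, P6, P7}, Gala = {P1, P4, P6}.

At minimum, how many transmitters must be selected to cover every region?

3

Take {Comet, Delta, Gala}. Their union is {P1, P2, P3, P4, P5, P6, P7, P8}, which is all 8 regions.
Only Gala contains P1, so Gala is forced; the remaining 5 regions need at least 2 more transmitters (each remaining transmitter adds at most 4) — so at least 3 transmitters are needed, and 3 is optimal.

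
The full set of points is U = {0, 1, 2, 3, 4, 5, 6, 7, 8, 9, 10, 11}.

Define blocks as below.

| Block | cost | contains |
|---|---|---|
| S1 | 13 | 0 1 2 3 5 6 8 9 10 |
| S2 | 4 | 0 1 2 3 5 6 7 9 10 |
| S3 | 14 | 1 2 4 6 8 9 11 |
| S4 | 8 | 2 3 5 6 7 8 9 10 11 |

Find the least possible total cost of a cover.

18

S2, S3 together cover every point (S2 ∪ S3 = {0, 1, 2, 3, 4, 5, 6, 7, 8, 9, 10, 11}); total cost 4 + 14 = 18.
The greedy pick S2, S4, S3 costs 26; no covering selection beats 18.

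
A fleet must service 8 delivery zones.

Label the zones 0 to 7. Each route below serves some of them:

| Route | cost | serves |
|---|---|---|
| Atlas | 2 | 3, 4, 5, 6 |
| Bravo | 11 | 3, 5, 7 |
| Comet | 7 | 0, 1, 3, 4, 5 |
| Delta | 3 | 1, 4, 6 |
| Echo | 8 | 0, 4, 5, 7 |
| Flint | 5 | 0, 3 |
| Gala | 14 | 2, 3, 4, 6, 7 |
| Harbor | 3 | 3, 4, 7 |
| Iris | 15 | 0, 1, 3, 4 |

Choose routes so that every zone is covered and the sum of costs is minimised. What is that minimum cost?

21

Comet, Gala together cover every zone (Comet ∪ Gala = {0, 1, 2, 3, 4, 5, 6, 7}); total cost 7 + 14 = 21.
The greedy pick Atlas, Delta, Harbor, Flint, Gala costs 27; no covering selection beats 21.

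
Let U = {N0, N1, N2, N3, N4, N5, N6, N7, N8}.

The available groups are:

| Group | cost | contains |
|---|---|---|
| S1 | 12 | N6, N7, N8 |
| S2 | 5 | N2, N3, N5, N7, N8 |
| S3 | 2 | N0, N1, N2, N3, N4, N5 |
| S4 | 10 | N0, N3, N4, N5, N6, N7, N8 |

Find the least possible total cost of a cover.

S3, S4 together cover every element (S3 ∪ S4 = {N0, N1, N2, N3, N4, N5, N6, N7, N8}); total cost 2 + 10 = 12.
The greedy pick S3, S2, S4 costs 17; no covering selection beats 12.

12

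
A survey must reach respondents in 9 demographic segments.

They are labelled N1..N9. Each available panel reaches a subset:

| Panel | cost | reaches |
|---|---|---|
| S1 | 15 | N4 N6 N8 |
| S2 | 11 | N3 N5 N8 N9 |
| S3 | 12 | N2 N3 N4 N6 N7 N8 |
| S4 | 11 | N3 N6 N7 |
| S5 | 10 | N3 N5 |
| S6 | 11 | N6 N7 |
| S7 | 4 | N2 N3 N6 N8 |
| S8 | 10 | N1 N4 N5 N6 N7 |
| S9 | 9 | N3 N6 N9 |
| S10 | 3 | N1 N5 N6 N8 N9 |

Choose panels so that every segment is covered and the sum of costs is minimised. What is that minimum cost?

15

S3, S10 together cover every segment (S3 ∪ S10 = {N1, N2, N3, N4, N5, N6, N7, N8, N9}); total cost 12 + 3 = 15.
The greedy pick S10, S7, S8 costs 17; no covering selection beats 15.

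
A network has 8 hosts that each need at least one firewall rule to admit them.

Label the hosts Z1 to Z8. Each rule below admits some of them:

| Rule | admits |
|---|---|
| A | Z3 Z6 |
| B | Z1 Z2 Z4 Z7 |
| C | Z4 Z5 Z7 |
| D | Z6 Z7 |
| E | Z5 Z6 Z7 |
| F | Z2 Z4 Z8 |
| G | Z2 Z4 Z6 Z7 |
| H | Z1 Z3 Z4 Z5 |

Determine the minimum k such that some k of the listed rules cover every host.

D and F and H together: D ∪ F ∪ H = {Z1, Z2, Z3, Z4, Z5, Z6, Z7, Z8} — every host is covered.
Only F contains Z8, so F is forced; the remaining 5 hosts need at least 2 more rules (each remaining rule adds at most 3) — so at least 3 rules are needed, and 3 is optimal.

3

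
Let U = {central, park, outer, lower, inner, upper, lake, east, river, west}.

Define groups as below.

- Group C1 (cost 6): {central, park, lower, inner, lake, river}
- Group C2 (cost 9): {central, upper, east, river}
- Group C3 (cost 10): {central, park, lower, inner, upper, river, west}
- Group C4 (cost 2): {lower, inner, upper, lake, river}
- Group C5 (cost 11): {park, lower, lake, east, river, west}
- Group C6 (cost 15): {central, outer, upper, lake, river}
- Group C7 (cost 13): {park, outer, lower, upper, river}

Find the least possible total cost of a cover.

28

C4, C5, C6 together cover every point (C4 ∪ C5 ∪ C6 = {central, park, outer, lower, inner, upper, lake, east, river, west}); total cost 2 + 11 + 15 = 28.
The greedy pick C4, C1, C5, C7 costs 32; no covering selection beats 28.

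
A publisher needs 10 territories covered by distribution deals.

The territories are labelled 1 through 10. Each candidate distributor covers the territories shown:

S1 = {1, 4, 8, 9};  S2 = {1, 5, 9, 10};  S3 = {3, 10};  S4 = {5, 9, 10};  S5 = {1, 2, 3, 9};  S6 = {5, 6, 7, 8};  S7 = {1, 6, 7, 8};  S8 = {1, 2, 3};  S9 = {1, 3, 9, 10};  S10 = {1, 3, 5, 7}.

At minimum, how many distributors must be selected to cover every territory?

Take {S1, S2, S7, S8}. Their union is {1, 2, 3, 4, 5, 6, 7, 8, 9, 10}, which is all 10 territories.
No 3 of the 10 distributors cover everything (all 120 combinations miss at least one territory), so 4 is optimal.

4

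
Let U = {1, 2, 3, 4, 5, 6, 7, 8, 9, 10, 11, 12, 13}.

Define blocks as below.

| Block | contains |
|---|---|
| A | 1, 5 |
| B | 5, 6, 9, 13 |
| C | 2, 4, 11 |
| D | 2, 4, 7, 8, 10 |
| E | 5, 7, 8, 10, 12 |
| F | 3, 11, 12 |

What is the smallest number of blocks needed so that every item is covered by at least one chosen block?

Take {A, B, D, F}. Their union is {1, 2, 3, 4, 5, 6, 7, 8, 9, 10, 11, 12, 13}, which is all 13 items.
Only A contains 1, so A is forced; the remaining 11 items need at least 3 more blocks (each remaining block adds at most 5) — so at least 4 blocks are needed, and 4 is optimal.

4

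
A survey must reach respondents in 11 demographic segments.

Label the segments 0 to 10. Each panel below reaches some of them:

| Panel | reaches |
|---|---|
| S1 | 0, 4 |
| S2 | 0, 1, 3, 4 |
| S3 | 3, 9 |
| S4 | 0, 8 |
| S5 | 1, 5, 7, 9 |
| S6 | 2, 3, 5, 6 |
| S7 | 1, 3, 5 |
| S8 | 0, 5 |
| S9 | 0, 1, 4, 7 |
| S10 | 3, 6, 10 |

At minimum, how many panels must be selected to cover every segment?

5

S3 and S4 and S6 and S9 and S10 together: S3 ∪ S4 ∪ S6 ∪ S9 ∪ S10 = {0, 1, 2, 3, 4, 5, 6, 7, 8, 9, 10} — every segment is covered.
No 4 of the 10 panels cover everything (all 210 combinations miss at least one segment), so 5 is optimal.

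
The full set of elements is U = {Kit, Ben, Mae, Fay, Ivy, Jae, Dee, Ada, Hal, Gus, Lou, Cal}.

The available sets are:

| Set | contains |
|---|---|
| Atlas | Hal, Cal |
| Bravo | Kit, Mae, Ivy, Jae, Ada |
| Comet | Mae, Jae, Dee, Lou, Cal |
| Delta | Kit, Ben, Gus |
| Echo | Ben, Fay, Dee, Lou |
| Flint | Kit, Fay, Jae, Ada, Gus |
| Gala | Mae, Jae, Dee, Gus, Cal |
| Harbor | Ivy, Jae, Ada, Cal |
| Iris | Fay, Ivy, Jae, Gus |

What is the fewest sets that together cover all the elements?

Take {Atlas, Bravo, Echo, Gala}. Their union is {Kit, Ben, Mae, Fay, Ivy, Jae, Dee, Ada, Hal, Gus, Lou, Cal}, which is all 12 elements.
No 3 of the 9 sets cover everything (all 84 combinations miss at least one element), so 4 is optimal.

4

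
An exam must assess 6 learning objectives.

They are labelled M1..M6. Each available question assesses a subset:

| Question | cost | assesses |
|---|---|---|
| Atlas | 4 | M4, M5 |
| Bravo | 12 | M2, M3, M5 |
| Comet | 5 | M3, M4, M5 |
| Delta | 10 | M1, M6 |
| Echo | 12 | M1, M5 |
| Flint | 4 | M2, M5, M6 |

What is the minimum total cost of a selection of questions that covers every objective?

Comet, Delta, Flint together cover every objective (Comet ∪ Delta ∪ Flint = {M1, M2, M3, M4, M5, M6}); total cost 5 + 10 + 4 = 19.
No covering selection has total cost below 19.

19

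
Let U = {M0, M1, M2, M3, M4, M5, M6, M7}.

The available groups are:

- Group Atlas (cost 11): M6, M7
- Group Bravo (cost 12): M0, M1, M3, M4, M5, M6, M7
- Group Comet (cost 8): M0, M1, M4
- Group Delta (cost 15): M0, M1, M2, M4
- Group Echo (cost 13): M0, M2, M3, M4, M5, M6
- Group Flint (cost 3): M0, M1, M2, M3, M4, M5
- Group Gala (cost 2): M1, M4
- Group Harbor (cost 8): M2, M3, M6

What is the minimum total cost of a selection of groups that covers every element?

14

Atlas, Flint together cover every element (Atlas ∪ Flint = {M0, M1, M2, M3, M4, M5, M6, M7}); total cost 11 + 3 = 14.
No covering selection has total cost below 14.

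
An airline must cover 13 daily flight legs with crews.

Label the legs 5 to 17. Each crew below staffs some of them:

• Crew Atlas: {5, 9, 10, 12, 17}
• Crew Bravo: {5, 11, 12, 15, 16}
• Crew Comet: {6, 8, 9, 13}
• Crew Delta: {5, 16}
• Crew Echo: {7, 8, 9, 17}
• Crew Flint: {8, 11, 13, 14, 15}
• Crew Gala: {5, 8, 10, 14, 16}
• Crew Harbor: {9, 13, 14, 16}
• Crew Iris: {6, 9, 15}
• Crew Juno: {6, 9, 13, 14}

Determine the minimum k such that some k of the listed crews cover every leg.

4

Bravo and Comet and Echo and Gala together: Bravo ∪ Comet ∪ Echo ∪ Gala = {5, 6, 7, 8, 9, 10, 11, 12, 13, 14, 15, 16, 17} — every leg is covered.
No 3 of the 10 crews cover everything (all 120 combinations miss at least one leg), so 4 is optimal.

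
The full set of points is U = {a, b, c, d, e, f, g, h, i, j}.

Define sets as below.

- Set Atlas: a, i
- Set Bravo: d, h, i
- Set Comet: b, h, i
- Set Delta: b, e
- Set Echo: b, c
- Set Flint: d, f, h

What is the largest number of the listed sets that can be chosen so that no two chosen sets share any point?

3

Atlas, Echo, Flint are pairwise disjoint (Atlas={a,i}; Echo={b,c}; Flint={d,f,h}).
Every remaining set overlaps one of these, and no 4 of the listed sets are pairwise disjoint, so 3 is the maximum.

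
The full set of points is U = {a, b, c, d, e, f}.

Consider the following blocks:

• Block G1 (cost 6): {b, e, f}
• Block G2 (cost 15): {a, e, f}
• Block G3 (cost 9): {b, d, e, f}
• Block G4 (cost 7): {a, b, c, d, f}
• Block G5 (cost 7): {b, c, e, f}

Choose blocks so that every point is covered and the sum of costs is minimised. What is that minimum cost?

G1, G4 together cover every point (G1 ∪ G4 = {a, b, c, d, e, f}); total cost 6 + 7 = 13.
No covering selection has total cost below 13.

13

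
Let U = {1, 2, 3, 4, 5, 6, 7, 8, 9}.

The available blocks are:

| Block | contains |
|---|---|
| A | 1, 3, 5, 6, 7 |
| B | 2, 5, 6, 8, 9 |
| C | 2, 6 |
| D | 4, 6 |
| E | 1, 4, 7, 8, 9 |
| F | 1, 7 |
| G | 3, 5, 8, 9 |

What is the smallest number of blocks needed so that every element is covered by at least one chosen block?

C, E, and G cover everything between them: the union {1, 2, 3, 4, 5, 6, 7, 8, 9} is all of U.
No 2 of the 7 blocks cover everything (all 21 combinations miss at least one element), so 3 is optimal.

3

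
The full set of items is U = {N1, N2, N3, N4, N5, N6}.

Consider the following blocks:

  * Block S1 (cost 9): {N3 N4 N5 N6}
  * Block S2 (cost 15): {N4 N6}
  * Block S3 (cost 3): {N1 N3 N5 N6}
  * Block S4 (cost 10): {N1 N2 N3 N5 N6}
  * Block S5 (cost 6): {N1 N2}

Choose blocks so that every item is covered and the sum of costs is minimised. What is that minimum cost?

S1, S5 together cover every item (S1 ∪ S5 = {N1, N2, N3, N4, N5, N6}); total cost 9 + 6 = 15.
The greedy pick S3, S5, S1 costs 18; no covering selection beats 15.

15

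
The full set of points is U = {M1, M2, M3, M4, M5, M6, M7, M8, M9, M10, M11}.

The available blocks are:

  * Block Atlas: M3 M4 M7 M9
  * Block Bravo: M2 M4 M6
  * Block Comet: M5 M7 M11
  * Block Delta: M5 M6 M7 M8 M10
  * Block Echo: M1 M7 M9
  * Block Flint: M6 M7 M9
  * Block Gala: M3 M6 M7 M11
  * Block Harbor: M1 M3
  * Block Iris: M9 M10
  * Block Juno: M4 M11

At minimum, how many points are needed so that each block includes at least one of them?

4

The 4 points {M1, M4, M7, M9} hit every block.
The blocks Bravo, Comet, Harbor, Iris are pairwise disjoint, so any hitting set needs a separate point for each — at least 4. Hence 4 is optimal.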